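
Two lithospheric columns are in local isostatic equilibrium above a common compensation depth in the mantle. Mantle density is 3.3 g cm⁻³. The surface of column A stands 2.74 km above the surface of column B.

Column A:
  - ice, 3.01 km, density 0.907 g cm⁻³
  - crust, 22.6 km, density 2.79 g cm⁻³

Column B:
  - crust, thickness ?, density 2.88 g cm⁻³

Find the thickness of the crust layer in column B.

23.1 km

Take the compensation level at the base of the deeper column (depth z_c below the surface of column A) and equate Σ ρ_i t_i down to z_c; mantle fills any gap and the z_c terms cancel.
Column A: 3.01×0.907 + 22.6×2.79 + (z_c − 25.61)×3.3
Column B: 2.74×0 + x×2.88 + (z_c − 2.74 − 0 − x)×3.3
The z_c×3.3 term appears on both sides and cancels. Collect the known terms of each column as K = Σ(ρt)_known − 3.3 × (depth of known layers): K_A = 65.78407 − 3.3×25.61 = −18.72893; K_B = 0 − 3.3×(2.74 + 0) = −9.042.
Balance: K_A = K_B − x×(3.3 − 2.88), so x = (K_B − K_A)/(3.3 − 2.88) = 9.68693/0.42 = 23.1 km.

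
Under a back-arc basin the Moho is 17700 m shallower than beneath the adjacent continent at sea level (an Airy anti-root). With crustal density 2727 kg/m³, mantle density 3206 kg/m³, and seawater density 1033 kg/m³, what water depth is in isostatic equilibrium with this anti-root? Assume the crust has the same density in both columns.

Replacing a thickness d of crust by seawater at the top must be balanced by replacing crust with mantle at the base: d (ρ_c − ρ_w) = a (ρ_m − ρ_c).
d = a (ρ_m − ρ_c)/(ρ_c − ρ_w) = 17700 m × 479/1694 = 5000 m.

5000 m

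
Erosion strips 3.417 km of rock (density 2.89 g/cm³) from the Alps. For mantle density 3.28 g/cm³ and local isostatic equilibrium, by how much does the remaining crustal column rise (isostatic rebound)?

Unloading: uplift u = e ρ_c/ρ_m = 3.417 km × 2.89/3.28 = 3.01 km.

3.01 km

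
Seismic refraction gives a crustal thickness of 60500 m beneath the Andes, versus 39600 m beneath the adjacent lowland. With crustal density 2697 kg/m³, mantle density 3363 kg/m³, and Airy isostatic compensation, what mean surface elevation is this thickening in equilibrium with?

4140 m

Excess crust Δ = 60500 m − 39600 m = 20900 m, split between elevation h and root r with h + r = Δ.
Airy balance ρ_c h = (ρ_m − ρ_c) r gives r = h ρ_c/(ρ_m − ρ_c), so h (1 + ρ_c/(ρ_m − ρ_c)) = Δ, i.e. h = Δ (ρ_m − ρ_c)/ρ_m.
h = 20900 m × 666/3363 = 4140 m.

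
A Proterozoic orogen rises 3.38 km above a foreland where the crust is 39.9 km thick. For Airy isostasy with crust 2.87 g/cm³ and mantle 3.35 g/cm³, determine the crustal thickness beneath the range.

63.5 km

Root depth r = h ρ_c / (ρ_m − ρ_c) = 3.38 km × 2.87 / 0.48 = 20.21 km.
Total thickness = T + h + r = 39.9 km + 3.38 km + 20.21 km = 63.5 km.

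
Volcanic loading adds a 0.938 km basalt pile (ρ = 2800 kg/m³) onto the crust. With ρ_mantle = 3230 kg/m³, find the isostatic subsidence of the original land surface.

0.813 km

Subaerial loading: s = t ρ_load / ρ_m.
s = 0.938 km × 2800/3230 = 0.813 km.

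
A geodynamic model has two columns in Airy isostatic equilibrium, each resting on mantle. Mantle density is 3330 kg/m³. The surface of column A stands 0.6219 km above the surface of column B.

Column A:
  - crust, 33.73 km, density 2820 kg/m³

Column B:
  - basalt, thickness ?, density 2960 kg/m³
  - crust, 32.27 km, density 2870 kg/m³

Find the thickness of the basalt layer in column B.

0.776 km

Take the compensation level at the base of the deeper column (depth z_c below the surface of column A) and equate Σ ρ_i t_i down to z_c; mantle fills any gap and the z_c terms cancel.
Column A: 33.73×2820 + (z_c − 33.73)×3330
Column B: 0.6219×0 + x×2960 + 32.27×2870 + (z_c − 0.6219 − 32.27 − x)×3330
The z_c×3330 term appears on both sides and cancels. Collect the known terms of each column as K = Σ(ρt)_known − 3330 × (depth of known layers): K_A = 95118.6 − 3330×33.73 = −17202.3; K_B = 92614.9 − 3330×(0.6219 + 32.27) = −16915.127.
Balance: K_A = K_B − x×(3330 − 2960), so x = (K_B − K_A)/(3330 − 2960) = 287.173/370 = 0.776 km.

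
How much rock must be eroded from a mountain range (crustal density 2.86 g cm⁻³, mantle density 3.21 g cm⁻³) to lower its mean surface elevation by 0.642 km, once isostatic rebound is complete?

5.89 km

Net drop Δ = e − u = e − e ρ_c/ρ_m = e (ρ_m − ρ_c)/ρ_m.
e = Δ ρ_m/(ρ_m − ρ_c) = 0.642 km × 3.21/0.35 = 5.89 km.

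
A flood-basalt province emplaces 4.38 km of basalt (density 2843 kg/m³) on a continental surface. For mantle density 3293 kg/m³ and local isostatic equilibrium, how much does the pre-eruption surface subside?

3.78 km

Subaerial loading: s = t ρ_load / ρ_m.
s = 4.38 km × 2843/3293 = 3.78 km.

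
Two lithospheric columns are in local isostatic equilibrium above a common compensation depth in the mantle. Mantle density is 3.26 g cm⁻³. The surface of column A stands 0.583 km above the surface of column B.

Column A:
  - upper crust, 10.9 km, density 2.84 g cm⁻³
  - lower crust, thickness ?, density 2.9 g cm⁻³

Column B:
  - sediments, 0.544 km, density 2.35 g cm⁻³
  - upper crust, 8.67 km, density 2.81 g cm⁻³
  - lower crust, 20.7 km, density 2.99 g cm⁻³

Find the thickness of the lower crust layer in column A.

20.3 km

Take the compensation level at the base of the deeper column (depth z_c below the surface of column A) and equate Σ ρ_i t_i down to z_c; mantle fills any gap and the z_c terms cancel.
Column A: 10.9×2.84 + x×2.9 + (z_c − 10.9 − x)×3.26
Column B: 0.583×0 + 0.544×2.35 + 8.67×2.81 + 20.7×2.99 + (z_c − 0.583 − 29.914)×3.26
The z_c×3.26 term appears on both sides and cancels. Collect the known terms of each column as K = Σ(ρt)_known − 3.26 × (depth of known layers): K_A = 30.956 − 3.26×10.9 = −4.578; K_B = 87.5341 − 3.26×(0.583 + 29.914) = −11.88612.
Balance: K_A − x×(3.26 − 2.9) = K_B, so x = (K_A − K_B)/(3.26 − 2.9) = 7.30812/0.36 = 20.3 km.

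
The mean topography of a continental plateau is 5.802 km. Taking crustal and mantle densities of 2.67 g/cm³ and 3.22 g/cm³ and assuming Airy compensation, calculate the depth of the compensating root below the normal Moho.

In Airy isostatic equilibrium: the weight of the topography is balanced by the buoyancy of the root, ρ_c h = (ρ_m − ρ_c) r.
r = h · ρ_c / (ρ_m − ρ_c) = 5.802 km × 2.67 / (3.22 − 2.67) = 28.2 km.

28.2 km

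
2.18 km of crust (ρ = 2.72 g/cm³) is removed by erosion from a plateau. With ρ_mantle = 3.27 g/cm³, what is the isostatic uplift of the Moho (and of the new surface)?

Unloading: uplift u = e ρ_c/ρ_m = 2.18 km × 2.72/3.27 = 1.81 km.

1.81 km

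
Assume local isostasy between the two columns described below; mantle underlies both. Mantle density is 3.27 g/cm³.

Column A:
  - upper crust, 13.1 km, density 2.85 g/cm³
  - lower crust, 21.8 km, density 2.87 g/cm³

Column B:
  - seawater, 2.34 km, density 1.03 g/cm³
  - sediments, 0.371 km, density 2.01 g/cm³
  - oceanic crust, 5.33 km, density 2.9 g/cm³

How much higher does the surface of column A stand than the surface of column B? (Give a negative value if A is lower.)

For any compensation level in the mantle, the mantle terms cancel and isostasy reduces to e = (Σt_A − Σt_B) − (Σ(ρt)_A − Σ(ρt)_B) / ρ_m.
Σt_A = 34.9 km; Σt_B = 8.041 km; Σ(ρt)_A = 99.901; Σ(ρt)_B = 18.61291 (in km·g/cm³).
e = (34.9 − 8.041) − (99.901 − 18.61291) / 3.27 = 2 km.

2 km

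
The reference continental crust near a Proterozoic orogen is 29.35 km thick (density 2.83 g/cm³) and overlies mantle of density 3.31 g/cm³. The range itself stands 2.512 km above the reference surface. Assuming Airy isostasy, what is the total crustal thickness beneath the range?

Root depth r = h ρ_c / (ρ_m − ρ_c) = 2.512 km × 2.83 / 0.48 = 14.81 km.
Total thickness = T + h + r = 29.35 km + 2.512 km + 14.81 km = 46.7 km.

46.7 km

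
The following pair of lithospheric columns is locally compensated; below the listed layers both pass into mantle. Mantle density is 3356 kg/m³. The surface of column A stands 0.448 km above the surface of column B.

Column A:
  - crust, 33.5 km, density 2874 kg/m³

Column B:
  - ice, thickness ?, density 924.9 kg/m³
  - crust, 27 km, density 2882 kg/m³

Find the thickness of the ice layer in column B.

0.759 km

Take the compensation level at the base of the deeper column (depth z_c below the surface of column A) and equate Σ ρ_i t_i down to z_c; mantle fills any gap and the z_c terms cancel.
Column A: 33.5×2874 + (z_c − 33.5)×3356
Column B: 0.448×0 + x×924.9 + 27×2882 + (z_c − 0.448 − 27 − x)×3356
The z_c×3356 term appears on both sides and cancels. Collect the known terms of each column as K = Σ(ρt)_known − 3356 × (depth of known layers): K_A = 96279 − 3356×33.5 = −16147; K_B = 77814 − 3356×(0.448 + 27) = −14301.488.
Balance: K_A = K_B − x×(3356 − 924.9), so x = (K_B − K_A)/(3356 − 924.9) = 1845.51/2431.1 = 0.759 km.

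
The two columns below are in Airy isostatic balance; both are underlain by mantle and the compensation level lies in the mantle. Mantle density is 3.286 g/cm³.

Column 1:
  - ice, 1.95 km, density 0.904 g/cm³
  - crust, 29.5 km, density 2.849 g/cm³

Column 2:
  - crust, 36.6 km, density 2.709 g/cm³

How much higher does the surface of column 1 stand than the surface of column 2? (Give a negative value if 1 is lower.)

−1.09 km

For any compensation level in the mantle, the mantle terms cancel and isostasy reduces to e = (Σt_1 − Σt_2) − (Σ(ρt)_1 − Σ(ρt)_2) / ρ_m.
Σt_1 = 31.45 km; Σt_2 = 36.6 km; Σ(ρt)_1 = 85.8083; Σ(ρt)_2 = 99.1494 (in km·g/cm³).
e = (31.45 − 36.6) − (85.8083 − 99.1494) / 3.286 = −1.09 km.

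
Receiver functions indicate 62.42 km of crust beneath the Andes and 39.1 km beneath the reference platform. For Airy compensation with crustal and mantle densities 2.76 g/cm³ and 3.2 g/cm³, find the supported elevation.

3.21 km

Excess crust Δ = 62.42 km − 39.1 km = 23.32 km, split between elevation h and root r with h + r = Δ.
Airy balance ρ_c h = (ρ_m − ρ_c) r gives r = h ρ_c/(ρ_m − ρ_c), so h (1 + ρ_c/(ρ_m − ρ_c)) = Δ, i.e. h = Δ (ρ_m − ρ_c)/ρ_m.
h = 23.32 km × 0.44/3.2 = 3.21 km.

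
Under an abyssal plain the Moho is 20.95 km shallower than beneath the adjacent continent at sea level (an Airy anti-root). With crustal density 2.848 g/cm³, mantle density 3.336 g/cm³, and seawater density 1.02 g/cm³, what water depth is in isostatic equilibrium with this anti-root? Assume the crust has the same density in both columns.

Replacing a thickness d of crust by seawater at the top must be balanced by replacing crust with mantle at the base: d (ρ_c − ρ_w) = a (ρ_m − ρ_c).
d = a (ρ_m − ρ_c)/(ρ_c − ρ_w) = 20.95 km × 0.488/1.828 = 5.59 km.

5.59 km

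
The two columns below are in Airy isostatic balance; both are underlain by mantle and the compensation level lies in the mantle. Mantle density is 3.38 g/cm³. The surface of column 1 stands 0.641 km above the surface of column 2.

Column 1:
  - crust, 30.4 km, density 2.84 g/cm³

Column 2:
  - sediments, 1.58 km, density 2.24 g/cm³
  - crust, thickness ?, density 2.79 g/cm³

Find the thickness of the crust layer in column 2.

Take the compensation level at the base of the deeper column (depth z_c below the surface of column 1) and equate Σ ρ_i t_i down to z_c; mantle fills any gap and the z_c terms cancel.
Column 1: 30.4×2.84 + (z_c − 30.4)×3.38
Column 2: 0.641×0 + 1.58×2.24 + x×2.79 + (z_c − 0.641 − 1.58 − x)×3.38
The z_c×3.38 term appears on both sides and cancels. Collect the known terms of each column as K = Σ(ρt)_known − 3.38 × (depth of known layers): K_1 = 86.336 − 3.38×30.4 = −16.416; K_2 = 3.5392 − 3.38×(0.641 + 1.58) = −3.96778.
Balance: K_1 = K_2 − x×(3.38 − 2.79), so x = (K_2 − K_1)/(3.38 − 2.79) = 12.4482/0.59 = 21.1 km.

21.1 km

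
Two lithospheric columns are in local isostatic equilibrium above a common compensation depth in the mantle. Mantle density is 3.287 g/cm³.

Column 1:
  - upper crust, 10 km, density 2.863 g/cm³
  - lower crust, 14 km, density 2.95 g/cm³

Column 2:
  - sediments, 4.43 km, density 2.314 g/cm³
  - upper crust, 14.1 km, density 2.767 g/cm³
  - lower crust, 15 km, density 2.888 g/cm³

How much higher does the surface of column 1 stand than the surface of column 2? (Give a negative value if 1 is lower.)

For any compensation level in the mantle, the mantle terms cancel and isostasy reduces to e = (Σt_1 − Σt_2) − (Σ(ρt)_1 − Σ(ρt)_2) / ρ_m.
Σt_1 = 24 km; Σt_2 = 33.53 km; Σ(ρt)_1 = 69.93; Σ(ρt)_2 = 92.58572 (in km·g/cm³).
e = (24 − 33.53) − (69.93 − 92.58572) / 3.287 = −2.64 km.

−2.64 km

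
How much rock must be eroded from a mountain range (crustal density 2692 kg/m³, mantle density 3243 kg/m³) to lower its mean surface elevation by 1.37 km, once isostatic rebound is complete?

Net drop Δ = e − u = e − e ρ_c/ρ_m = e (ρ_m − ρ_c)/ρ_m.
e = Δ ρ_m/(ρ_m − ρ_c) = 1.37 km × 3243/551 = 8.06 km.

8.06 km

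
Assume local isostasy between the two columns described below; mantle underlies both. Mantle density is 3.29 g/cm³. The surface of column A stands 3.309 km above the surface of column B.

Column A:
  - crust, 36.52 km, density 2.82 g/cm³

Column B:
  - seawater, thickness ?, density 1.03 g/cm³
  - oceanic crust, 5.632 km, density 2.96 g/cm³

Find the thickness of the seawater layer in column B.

1.96 km

Take the compensation level at the base of the deeper column (depth z_c below the surface of column A) and equate Σ ρ_i t_i down to z_c; mantle fills any gap and the z_c terms cancel.
Column A: 36.52×2.82 + (z_c − 36.52)×3.29
Column B: 3.309×0 + x×1.03 + 5.632×2.96 + (z_c − 3.309 − 5.632 − x)×3.29
The z_c×3.29 term appears on both sides and cancels. Collect the known terms of each column as K = Σ(ρt)_known − 3.29 × (depth of known layers): K_A = 102.9864 − 3.29×36.52 = −17.1644; K_B = 16.67072 − 3.29×(3.309 + 5.632) = −12.74517.
Balance: K_A = K_B − x×(3.29 − 1.03), so x = (K_B − K_A)/(3.29 − 1.03) = 4.41923/2.26 = 1.96 km.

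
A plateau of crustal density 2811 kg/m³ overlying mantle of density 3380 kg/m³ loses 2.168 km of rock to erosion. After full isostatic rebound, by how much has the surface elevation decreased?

0.365 km

Rebound u = e ρ_c/ρ_m = 2.168 km × 2811/3380 = 1.803 km.
Net surface drop = e − u = 2.168 km − 1.803 km = e (ρ_m − ρ_c)/ρ_m = 0.365 km.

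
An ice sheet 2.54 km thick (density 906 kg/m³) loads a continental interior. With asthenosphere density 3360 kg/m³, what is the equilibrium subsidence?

Equating mass per unit area of the two columns: the ice load ρ_ice t is balanced by mantle displaced below, ρ_m s.
s = t ρ_ice / ρ_m = 2.54 km × 906/3360 = 0.685 km.

0.685 km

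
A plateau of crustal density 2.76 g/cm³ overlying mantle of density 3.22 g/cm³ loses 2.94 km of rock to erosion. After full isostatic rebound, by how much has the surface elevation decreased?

Rebound u = e ρ_c/ρ_m = 2.94 km × 2.76/3.22 = 2.52 km.
Net surface drop = e − u = 2.94 km − 2.52 km = e (ρ_m − ρ_c)/ρ_m = 0.42 km.

0.42 km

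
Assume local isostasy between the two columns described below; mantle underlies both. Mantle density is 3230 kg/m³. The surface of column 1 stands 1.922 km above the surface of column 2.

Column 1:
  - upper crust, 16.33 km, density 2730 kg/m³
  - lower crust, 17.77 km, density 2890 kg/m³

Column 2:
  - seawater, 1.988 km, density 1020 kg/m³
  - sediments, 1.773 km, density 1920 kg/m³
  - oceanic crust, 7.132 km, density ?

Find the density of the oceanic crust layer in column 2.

3050 kg/m³

Take the compensation level at the base of the deeper column (depth z_c below the surface of column 1) and equate Σ ρ_i t_i down to z_c; mantle fills any gap and the z_c terms cancel.
Column 1: 16.33×2730 + 17.77×2890 + (z_c − 34.1)×3230
Column 2: 1.922×0 + 1.988×1020 + 1.773×1920 + 7.132×ρ + (z_c − 1.922 − 10.893)×3230
The z_c×3230 term appears on both sides and cancels. Collect the known terms of each column as K = Σ(ρt)_known − 3230 × (depth of known layers): K_1 = 95936.2 − 3230×34.1 = −14206.8; K_2 = 5431.92 − 3230×(1.922 + 10.893) = −35960.53.
Balance: K_1 = K_2 + 7.132×ρ, so ρ = (K_1 − K_2)/7.132 = 21753.7/7.132 = 3050 kg/m³.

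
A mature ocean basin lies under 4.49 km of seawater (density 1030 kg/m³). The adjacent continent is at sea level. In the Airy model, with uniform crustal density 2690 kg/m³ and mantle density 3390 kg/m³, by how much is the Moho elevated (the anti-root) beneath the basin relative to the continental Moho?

10.6 km

Equating mass per unit area of the two columns: replacing crust with seawater at the top is compensated by replacing crust with mantle at the base: d (ρ_c − ρ_w) = a (ρ_m − ρ_c).
a = d (ρ_c − ρ_w)/(ρ_m − ρ_c) = 4.49 km × 1660/700 = 10.6 km.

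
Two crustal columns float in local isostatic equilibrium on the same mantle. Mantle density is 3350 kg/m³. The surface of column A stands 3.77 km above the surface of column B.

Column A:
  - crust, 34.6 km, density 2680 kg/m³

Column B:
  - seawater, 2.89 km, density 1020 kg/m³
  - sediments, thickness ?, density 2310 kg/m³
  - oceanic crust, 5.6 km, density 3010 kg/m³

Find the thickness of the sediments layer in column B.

Take the compensation level at the base of the deeper column (depth z_c below the surface of column A) and equate Σ ρ_i t_i down to z_c; mantle fills any gap and the z_c terms cancel.
Column A: 34.6×2680 + (z_c − 34.6)×3350
Column B: 3.77×0 + 2.89×1020 + x×2310 + 5.6×3010 + (z_c − 3.77 − 8.49 − x)×3350
The z_c×3350 term appears on both sides and cancels. Collect the known terms of each column as K = Σ(ρt)_known − 3350 × (depth of known layers): K_A = 92728 − 3350×34.6 = −23182; K_B = 19803.8 − 3350×(3.77 + 8.49) = −21267.2.
Balance: K_A = K_B − x×(3350 − 2310), so x = (K_B − K_A)/(3350 − 2310) = 1914.8/1040 = 1.84 km.

1.84 km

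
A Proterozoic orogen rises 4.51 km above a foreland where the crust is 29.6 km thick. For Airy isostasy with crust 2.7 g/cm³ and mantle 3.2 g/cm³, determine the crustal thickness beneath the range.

58.5 km

Root depth r = h ρ_c / (ρ_m − ρ_c) = 4.51 km × 2.7 / 0.5 = 24.35 km.
Total thickness = T + h + r = 29.6 km + 4.51 km + 24.35 km = 58.5 km.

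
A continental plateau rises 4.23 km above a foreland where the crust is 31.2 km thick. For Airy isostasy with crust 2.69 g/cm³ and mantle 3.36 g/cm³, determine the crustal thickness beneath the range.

52.4 km

Root depth r = h ρ_c / (ρ_m − ρ_c) = 4.23 km × 2.69 / 0.67 = 16.98 km.
Total thickness = T + h + r = 31.2 km + 4.23 km + 16.98 km = 52.4 km.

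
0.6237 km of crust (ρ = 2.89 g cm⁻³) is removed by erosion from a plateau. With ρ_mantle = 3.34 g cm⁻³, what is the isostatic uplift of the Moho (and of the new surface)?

0.54 km

Unloading: uplift u = e ρ_c/ρ_m = 0.6237 km × 2.89/3.34 = 0.54 km.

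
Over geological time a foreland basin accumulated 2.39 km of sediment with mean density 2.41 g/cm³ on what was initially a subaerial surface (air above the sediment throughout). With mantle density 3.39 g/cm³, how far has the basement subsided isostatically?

Subaerial load: s = t ρ_sed / ρ_m = 2.39 km × 2.41/3.39 = 1.7 km.

1.7 km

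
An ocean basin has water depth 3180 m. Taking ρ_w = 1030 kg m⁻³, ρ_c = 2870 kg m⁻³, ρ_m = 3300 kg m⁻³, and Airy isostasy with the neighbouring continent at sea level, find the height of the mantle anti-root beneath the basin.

For local isostatic compensation: replacing crust with seawater at the top is compensated by replacing crust with mantle at the base: d (ρ_c − ρ_w) = a (ρ_m − ρ_c).
a = d (ρ_c − ρ_w)/(ρ_m − ρ_c) = 3180 m × 1840/430 = 13600 m.

13600 m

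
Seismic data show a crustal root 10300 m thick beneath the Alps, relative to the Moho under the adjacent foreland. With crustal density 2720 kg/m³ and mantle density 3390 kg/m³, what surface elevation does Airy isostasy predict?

By Archimedes' principle applied to the lithosphere: ρ_c h = (ρ_m − ρ_c) r.
h = r (ρ_m − ρ_c) / ρ_c = 10300 m × (3390 − 2720) / 2720 = 2540 m.

2540 m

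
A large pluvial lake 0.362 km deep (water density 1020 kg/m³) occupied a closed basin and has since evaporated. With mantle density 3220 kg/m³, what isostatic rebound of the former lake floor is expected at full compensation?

0.115 km

u = d ρ_w/ρ_m = 0.362 km × 1020/3220 = 0.115 km.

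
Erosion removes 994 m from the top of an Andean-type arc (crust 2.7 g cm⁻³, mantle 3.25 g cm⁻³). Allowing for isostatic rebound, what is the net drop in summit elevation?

Rebound u = e ρ_c/ρ_m = 994 m × 2.7/3.25 = 825.8 m.
Net surface drop = e − u = 994 m − 825.8 m = e (ρ_m − ρ_c)/ρ_m = 168 m.

168 m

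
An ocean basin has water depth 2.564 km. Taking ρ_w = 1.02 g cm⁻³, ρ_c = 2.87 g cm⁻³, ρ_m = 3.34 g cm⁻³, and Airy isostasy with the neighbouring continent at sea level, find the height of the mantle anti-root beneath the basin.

Balancing pressure at the compensation depth: replacing crust with seawater at the top is compensated by replacing crust with mantle at the base: d (ρ_c − ρ_w) = a (ρ_m − ρ_c).
a = d (ρ_c − ρ_w)/(ρ_m − ρ_c) = 2.564 km × 1.85/0.47 = 10.1 km.

10.1 km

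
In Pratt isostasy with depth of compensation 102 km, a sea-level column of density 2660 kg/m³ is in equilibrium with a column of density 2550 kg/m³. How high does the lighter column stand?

ρ_ref D = ρ (D + h) → h = D (ρ_ref − ρ)/ρ.
h = 102 km × (2660 − 2550)/2550 = 4.4 km.

4.4 km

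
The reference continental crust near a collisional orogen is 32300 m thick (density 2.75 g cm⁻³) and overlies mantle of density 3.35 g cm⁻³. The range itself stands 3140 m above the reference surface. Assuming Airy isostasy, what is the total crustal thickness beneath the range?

Root depth r = h ρ_c / (ρ_m − ρ_c) = 3140 m × 2.75 / 0.6 = 14390 m.
Total thickness = T + h + r = 32300 m + 3140 m + 14390 m = 49800 m.

49800 m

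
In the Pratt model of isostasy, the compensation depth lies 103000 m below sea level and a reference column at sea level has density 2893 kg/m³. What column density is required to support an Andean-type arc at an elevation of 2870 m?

2810 kg/m³

Pratt balance: ρ_ref D = ρ (D + h).
ρ = ρ_ref D/(D + h) = 2893 × 103000 m/(103000 m + 2870 m) = 2810 kg/m³.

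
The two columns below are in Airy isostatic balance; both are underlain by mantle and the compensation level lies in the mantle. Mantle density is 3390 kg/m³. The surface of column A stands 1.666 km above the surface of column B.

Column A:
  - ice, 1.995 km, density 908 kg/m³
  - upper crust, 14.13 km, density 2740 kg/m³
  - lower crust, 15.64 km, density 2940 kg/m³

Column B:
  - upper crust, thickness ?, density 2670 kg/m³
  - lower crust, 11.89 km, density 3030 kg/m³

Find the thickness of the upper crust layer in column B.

Take the compensation level at the base of the deeper column (depth z_c below the surface of column A) and equate Σ ρ_i t_i down to z_c; mantle fills any gap and the z_c terms cancel.
Column A: 1.995×908 + 14.13×2740 + 15.64×2940 + (z_c − 31.765)×3390
Column B: 1.666×0 + x×2670 + 11.89×3030 + (z_c − 1.666 − 11.89 − x)×3390
The z_c×3390 term appears on both sides and cancels. Collect the known terms of each column as K = Σ(ρt)_known − 3390 × (depth of known layers): K_A = 86509.26 − 3390×31.765 = −21174.09; K_B = 36026.7 − 3390×(1.666 + 11.89) = −9928.14.
Balance: K_A = K_B − x×(3390 − 2670), so x = (K_B − K_A)/(3390 − 2670) = 11246/720 = 15.6 km.

15.6 km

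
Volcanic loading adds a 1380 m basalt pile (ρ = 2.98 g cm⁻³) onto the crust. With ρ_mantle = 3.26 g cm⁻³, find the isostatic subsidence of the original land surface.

Subaerial loading: s = t ρ_load / ρ_m.
s = 1380 m × 2.98/3.26 = 1260 m.

1260 m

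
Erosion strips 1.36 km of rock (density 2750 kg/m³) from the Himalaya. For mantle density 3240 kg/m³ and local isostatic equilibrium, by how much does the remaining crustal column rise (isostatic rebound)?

1.15 km

Unloading: uplift u = e ρ_c/ρ_m = 1.36 km × 2750/3240 = 1.15 km.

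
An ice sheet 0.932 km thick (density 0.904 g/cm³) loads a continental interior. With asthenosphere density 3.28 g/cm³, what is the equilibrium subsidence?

0.257 km

Isostatic balance requires: the ice load ρ_ice t is balanced by mantle displaced below, ρ_m s.
s = t ρ_ice / ρ_m = 0.932 km × 0.904/3.28 = 0.257 km.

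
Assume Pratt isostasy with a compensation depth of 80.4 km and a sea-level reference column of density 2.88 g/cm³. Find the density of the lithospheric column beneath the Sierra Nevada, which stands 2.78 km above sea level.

Pratt balance: ρ_ref D = ρ (D + h).
ρ = ρ_ref D/(D + h) = 2.88 × 80.4 km/(80.4 km + 2.78 km) = 2.78 g/cm³.

2.78 g/cm³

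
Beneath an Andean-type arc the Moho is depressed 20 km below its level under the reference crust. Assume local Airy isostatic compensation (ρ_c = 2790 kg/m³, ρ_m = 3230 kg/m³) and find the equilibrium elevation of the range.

3.15 km

Balancing pressure at the compensation depth: ρ_c h = (ρ_m − ρ_c) r.
h = r (ρ_m − ρ_c) / ρ_c = 20 km × (3230 − 2790) / 2790 = 3.15 km.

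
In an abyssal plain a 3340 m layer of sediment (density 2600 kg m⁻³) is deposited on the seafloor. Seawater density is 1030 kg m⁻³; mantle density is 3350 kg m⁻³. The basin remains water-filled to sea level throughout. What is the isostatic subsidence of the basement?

2260 m

Submarine loading: the sediment displaces seawater, and the subsidence is in turn flooded, so s (ρ_m − ρ_w) = t (ρ_sed − ρ_w).
s = 3340 m × (2600 − 1030) / (3350 − 1030) = 2260 m.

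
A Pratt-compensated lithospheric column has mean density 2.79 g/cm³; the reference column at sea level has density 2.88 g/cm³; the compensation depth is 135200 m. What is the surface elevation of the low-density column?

4360 m

ρ_ref D = ρ (D + h) → h = D (ρ_ref − ρ)/ρ.
h = 135200 m × (2.88 − 2.79)/2.79 = 4360 m.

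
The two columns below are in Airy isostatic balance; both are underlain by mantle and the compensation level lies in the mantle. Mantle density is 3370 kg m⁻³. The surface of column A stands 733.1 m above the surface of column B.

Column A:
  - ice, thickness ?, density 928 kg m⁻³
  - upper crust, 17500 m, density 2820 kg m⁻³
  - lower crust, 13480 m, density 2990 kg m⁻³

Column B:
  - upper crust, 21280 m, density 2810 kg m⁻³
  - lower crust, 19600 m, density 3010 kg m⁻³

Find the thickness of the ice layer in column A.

2740 m

Take the compensation level at the base of the deeper column (depth z_c below the surface of column A) and equate Σ ρ_i t_i down to z_c; mantle fills any gap and the z_c terms cancel.
Column A: x×928 + 17500×2820 + 13480×2990 + (z_c − 30980 − x)×3370
Column B: 733.1×0 + 21280×2810 + 19600×3010 + (z_c − 733.1 − 40880)×3370
The z_c×3370 term appears on both sides and cancels. Collect the known terms of each column as K = Σ(ρt)_known − 3370 × (depth of known layers): K_A = 89655200 − 3370×30980 = −14747400; K_B = 118792800 − 3370×(733.1 + 40880) = −21443347.
Balance: K_A − x×(3370 − 928) = K_B, so x = (K_A − K_B)/(3370 − 928) = 6695950/2442 = 2740 m.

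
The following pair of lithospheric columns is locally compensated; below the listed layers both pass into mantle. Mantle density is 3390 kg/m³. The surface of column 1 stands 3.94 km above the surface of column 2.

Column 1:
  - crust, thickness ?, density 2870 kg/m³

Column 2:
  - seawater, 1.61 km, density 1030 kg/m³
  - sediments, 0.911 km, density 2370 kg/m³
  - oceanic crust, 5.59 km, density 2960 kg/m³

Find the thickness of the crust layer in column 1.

39.4 km

Take the compensation level at the base of the deeper column (depth z_c below the surface of column 1) and equate Σ ρ_i t_i down to z_c; mantle fills any gap and the z_c terms cancel.
Column 1: x×2870 + (z_c − 0 − x)×3390
Column 2: 3.94×0 + 1.61×1030 + 0.911×2370 + 5.59×2960 + (z_c − 3.94 − 8.111)×3390
The z_c×3390 term appears on both sides and cancels. Collect the known terms of each column as K = Σ(ρt)_known − 3390 × (depth of known layers): K_1 = 0 − 3390×0 = 0; K_2 = 20363.77 − 3390×(3.94 + 8.111) = −20489.12.
Balance: K_1 − x×(3390 − 2870) = K_2, so x = (K_1 − K_2)/(3390 − 2870) = 20489.1/520 = 39.4 km.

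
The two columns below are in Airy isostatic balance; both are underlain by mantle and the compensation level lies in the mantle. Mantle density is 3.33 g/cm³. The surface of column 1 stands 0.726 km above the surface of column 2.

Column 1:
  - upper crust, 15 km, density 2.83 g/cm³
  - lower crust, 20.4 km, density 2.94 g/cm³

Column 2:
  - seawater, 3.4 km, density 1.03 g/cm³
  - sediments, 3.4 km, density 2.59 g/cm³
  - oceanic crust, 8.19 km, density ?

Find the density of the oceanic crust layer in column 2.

3 g/cm³

Take the compensation level at the base of the deeper column (depth z_c below the surface of column 1) and equate Σ ρ_i t_i down to z_c; mantle fills any gap and the z_c terms cancel.
Column 1: 15×2.83 + 20.4×2.94 + (z_c − 35.4)×3.33
Column 2: 0.726×0 + 3.4×1.03 + 3.4×2.59 + 8.19×ρ + (z_c − 0.726 − 14.99)×3.33
The z_c×3.33 term appears on both sides and cancels. Collect the known terms of each column as K = Σ(ρt)_known − 3.33 × (depth of known layers): K_1 = 102.426 − 3.33×35.4 = −15.456; K_2 = 12.308 − 3.33×(0.726 + 14.99) = −40.02628.
Balance: K_1 = K_2 + 8.19×ρ, so ρ = (K_1 − K_2)/8.19 = 24.5703/8.19 = 3 g/cm³.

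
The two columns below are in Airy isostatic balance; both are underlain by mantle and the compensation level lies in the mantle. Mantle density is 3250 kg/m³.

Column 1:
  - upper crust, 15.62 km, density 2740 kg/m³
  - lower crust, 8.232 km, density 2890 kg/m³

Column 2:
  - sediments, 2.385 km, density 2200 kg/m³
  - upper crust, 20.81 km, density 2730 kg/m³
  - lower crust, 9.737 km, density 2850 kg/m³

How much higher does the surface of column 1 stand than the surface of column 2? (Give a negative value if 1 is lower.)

−1.94 km

For any compensation level in the mantle, the mantle terms cancel and isostasy reduces to e = (Σt_1 − Σt_2) − (Σ(ρt)_1 − Σ(ρt)_2) / ρ_m.
Σt_1 = 23.852 km; Σt_2 = 32.932 km; Σ(ρt)_1 = 66589.28; Σ(ρt)_2 = 89808.75 (in km·kg/m³).
e = (23.852 − 32.932) − (66589.28 − 89808.75) / 3250 = −1.94 km.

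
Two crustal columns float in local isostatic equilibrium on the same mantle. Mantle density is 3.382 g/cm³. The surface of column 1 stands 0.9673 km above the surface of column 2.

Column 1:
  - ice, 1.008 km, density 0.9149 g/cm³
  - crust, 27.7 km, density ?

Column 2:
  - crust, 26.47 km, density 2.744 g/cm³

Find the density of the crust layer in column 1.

2.74 g/cm³

Take the compensation level at the base of the deeper column (depth z_c below the surface of column 1) and equate Σ ρ_i t_i down to z_c; mantle fills any gap and the z_c terms cancel.
Column 1: 1.008×0.9149 + 27.7×ρ + (z_c − 28.708)×3.382
Column 2: 0.9673×0 + 26.47×2.744 + (z_c − 0.9673 − 26.47)×3.382
The z_c×3.382 term appears on both sides and cancels. Collect the known terms of each column as K = Σ(ρt)_known − 3.382 × (depth of known layers): K_1 = 0.9222192 − 3.382×28.708 = −96.1682368; K_2 = 72.63368 − 3.382×(0.9673 + 26.47) = −20.1592686.
Balance: K_1 + 27.7×ρ = K_2, so ρ = (K_2 − K_1)/27.7 = 76.009/27.7 = 2.74 g/cm³.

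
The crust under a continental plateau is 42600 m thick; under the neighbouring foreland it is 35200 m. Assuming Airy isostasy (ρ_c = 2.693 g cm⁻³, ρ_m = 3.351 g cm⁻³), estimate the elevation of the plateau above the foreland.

1450 m

Excess crust Δ = 42600 m − 35200 m = 7400 m, split between elevation h and root r with h + r = Δ.
Airy balance ρ_c h = (ρ_m − ρ_c) r gives r = h ρ_c/(ρ_m − ρ_c), so h (1 + ρ_c/(ρ_m − ρ_c)) = Δ, i.e. h = Δ (ρ_m − ρ_c)/ρ_m.
h = 7400 m × 0.658/3.351 = 1450 m.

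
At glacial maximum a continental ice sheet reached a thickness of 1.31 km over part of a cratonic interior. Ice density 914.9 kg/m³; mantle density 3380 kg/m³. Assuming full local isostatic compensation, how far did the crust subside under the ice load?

0.355 km

Isostatic balance requires: the ice load ρ_ice t is balanced by mantle displaced below, ρ_m s.
s = t ρ_ice / ρ_m = 1.31 km × 914.9/3380 = 0.355 km.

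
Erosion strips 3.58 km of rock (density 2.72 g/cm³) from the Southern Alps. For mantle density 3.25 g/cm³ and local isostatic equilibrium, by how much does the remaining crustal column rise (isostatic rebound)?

3 km

Unloading: uplift u = e ρ_c/ρ_m = 3.58 km × 2.72/3.25 = 3 km.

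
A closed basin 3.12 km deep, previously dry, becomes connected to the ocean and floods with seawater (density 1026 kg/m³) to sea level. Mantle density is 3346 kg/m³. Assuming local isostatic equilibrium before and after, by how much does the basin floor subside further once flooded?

1.38 km

After flooding the water column is d + s deep. Its weight must equal the weight of mantle displaced by the extra subsidence s: (d + s) ρ_w = s ρ_m.
s = d ρ_w / (ρ_m − ρ_w) = 3.12 km × 1026/(3346 − 1026) = 1.38 km.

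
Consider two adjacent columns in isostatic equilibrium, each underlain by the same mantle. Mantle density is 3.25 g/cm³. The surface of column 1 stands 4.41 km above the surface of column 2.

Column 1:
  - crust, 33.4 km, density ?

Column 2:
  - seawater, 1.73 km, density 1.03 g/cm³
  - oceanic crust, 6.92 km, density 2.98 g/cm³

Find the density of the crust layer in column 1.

Take the compensation level at the base of the deeper column (depth z_c below the surface of column 1) and equate Σ ρ_i t_i down to z_c; mantle fills any gap and the z_c terms cancel.
Column 1: 33.4×ρ + (z_c − 33.4)×3.25
Column 2: 4.41×0 + 1.73×1.03 + 6.92×2.98 + (z_c − 4.41 − 8.65)×3.25
The z_c×3.25 term appears on both sides and cancels. Collect the known terms of each column as K = Σ(ρt)_known − 3.25 × (depth of known layers): K_1 = 0 − 3.25×33.4 = −108.55; K_2 = 22.4035 − 3.25×(4.41 + 8.65) = −20.0415.
Balance: K_1 + 33.4×ρ = K_2, so ρ = (K_2 − K_1)/33.4 = 88.5085/33.4 = 2.65 g/cm³.

2.65 g/cm³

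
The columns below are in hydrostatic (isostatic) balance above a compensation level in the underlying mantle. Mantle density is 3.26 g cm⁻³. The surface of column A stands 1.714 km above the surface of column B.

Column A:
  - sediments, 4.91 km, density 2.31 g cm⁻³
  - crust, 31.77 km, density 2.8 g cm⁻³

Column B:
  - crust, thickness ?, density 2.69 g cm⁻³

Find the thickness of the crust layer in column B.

Take the compensation level at the base of the deeper column (depth z_c below the surface of column A) and equate Σ ρ_i t_i down to z_c; mantle fills any gap and the z_c terms cancel.
Column A: 4.91×2.31 + 31.77×2.8 + (z_c − 36.68)×3.26
Column B: 1.714×0 + x×2.69 + (z_c − 1.714 − 0 − x)×3.26
The z_c×3.26 term appears on both sides and cancels. Collect the known terms of each column as K = Σ(ρt)_known − 3.26 × (depth of known layers): K_A = 100.2981 − 3.26×36.68 = −19.2787; K_B = 0 − 3.26×(1.714 + 0) = −5.58764.
Balance: K_A = K_B − x×(3.26 − 2.69), so x = (K_B − K_A)/(3.26 − 2.69) = 13.6911/0.57 = 24 km.

24 km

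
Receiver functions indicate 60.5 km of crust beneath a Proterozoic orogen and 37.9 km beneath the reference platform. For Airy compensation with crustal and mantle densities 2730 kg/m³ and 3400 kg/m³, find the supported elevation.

Excess crust Δ = 60.5 km − 37.9 km = 22.6 km, split between elevation h and root r with h + r = Δ.
Airy balance ρ_c h = (ρ_m − ρ_c) r gives r = h ρ_c/(ρ_m − ρ_c), so h (1 + ρ_c/(ρ_m − ρ_c)) = Δ, i.e. h = Δ (ρ_m − ρ_c)/ρ_m.
h = 22.6 km × 670/3400 = 4.45 km.

4.45 km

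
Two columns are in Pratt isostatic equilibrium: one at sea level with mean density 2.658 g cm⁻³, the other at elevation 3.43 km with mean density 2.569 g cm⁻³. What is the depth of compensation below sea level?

99 km

ρ_ref D = ρ (D + h) → D (ρ_ref − ρ) = ρ h.
D = ρ h/(ρ_ref − ρ) = 2.569 × 3.43 km/(2.658 − 2.569) = 99 km.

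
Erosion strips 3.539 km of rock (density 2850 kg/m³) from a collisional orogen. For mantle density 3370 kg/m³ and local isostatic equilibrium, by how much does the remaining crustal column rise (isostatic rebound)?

Unloading: uplift u = e ρ_c/ρ_m = 3.539 km × 2850/3370 = 2.99 km.

2.99 km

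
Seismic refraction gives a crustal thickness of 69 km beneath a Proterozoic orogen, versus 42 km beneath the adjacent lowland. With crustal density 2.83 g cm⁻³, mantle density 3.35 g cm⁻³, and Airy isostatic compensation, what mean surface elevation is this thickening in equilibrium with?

Excess crust Δ = 69 km − 42 km = 27 km, split between elevation h and root r with h + r = Δ.
Airy balance ρ_c h = (ρ_m − ρ_c) r gives r = h ρ_c/(ρ_m − ρ_c), so h (1 + ρ_c/(ρ_m − ρ_c)) = Δ, i.e. h = Δ (ρ_m − ρ_c)/ρ_m.
h = 27 km × 0.52/3.35 = 4.19 km.

4.19 km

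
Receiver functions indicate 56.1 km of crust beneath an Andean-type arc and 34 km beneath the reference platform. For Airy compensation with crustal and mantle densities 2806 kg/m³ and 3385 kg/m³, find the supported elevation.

3.78 km

Excess crust Δ = 56.1 km − 34 km = 22.1 km, split between elevation h and root r with h + r = Δ.
Airy balance ρ_c h = (ρ_m − ρ_c) r gives r = h ρ_c/(ρ_m − ρ_c), so h (1 + ρ_c/(ρ_m − ρ_c)) = Δ, i.e. h = Δ (ρ_m − ρ_c)/ρ_m.
h = 22.1 km × 579/3385 = 3.78 km.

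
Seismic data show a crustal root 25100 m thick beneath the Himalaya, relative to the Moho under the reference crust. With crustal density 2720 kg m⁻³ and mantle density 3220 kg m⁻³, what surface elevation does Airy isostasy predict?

By Archimedes' principle applied to the lithosphere: ρ_c h = (ρ_m − ρ_c) r.
h = r (ρ_m − ρ_c) / ρ_c = 25100 m × (3220 − 2720) / 2720 = 4610 m.

4610 m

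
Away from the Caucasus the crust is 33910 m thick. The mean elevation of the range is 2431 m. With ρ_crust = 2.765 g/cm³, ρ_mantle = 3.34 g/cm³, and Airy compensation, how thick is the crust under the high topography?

Root depth r = h ρ_c / (ρ_m − ρ_c) = 2431 m × 2.765 / 0.575 = 11690 m.
Total thickness = T + h + r = 33910 m + 2431 m + 11690 m = 48000 m.

48000 m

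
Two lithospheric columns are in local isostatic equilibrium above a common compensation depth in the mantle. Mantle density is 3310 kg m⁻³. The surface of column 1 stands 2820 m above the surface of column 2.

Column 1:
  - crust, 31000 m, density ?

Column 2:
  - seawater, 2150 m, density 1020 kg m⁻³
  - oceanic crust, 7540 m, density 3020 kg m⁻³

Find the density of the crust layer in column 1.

Take the compensation level at the base of the deeper column (depth z_c below the surface of column 1) and equate Σ ρ_i t_i down to z_c; mantle fills any gap and the z_c terms cancel.
Column 1: 31000×ρ + (z_c − 31000)×3310
Column 2: 2820×0 + 2150×1020 + 7540×3020 + (z_c − 2820 − 9690)×3310
The z_c×3310 term appears on both sides and cancels. Collect the known terms of each column as K = Σ(ρt)_known − 3310 × (depth of known layers): K_1 = 0 − 3310×31000 = −102610000; K_2 = 24963800 − 3310×(2820 + 9690) = −16444300.
Balance: K_1 + 31000×ρ = K_2, so ρ = (K_2 − K_1)/31000 = 86165700/31000 = 2780 kg m⁻³.

2780 kg m⁻³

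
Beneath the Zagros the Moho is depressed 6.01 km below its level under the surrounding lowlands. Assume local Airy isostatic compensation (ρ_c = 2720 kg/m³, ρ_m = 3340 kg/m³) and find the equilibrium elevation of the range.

By Archimedes' principle applied to the lithosphere: ρ_c h = (ρ_m − ρ_c) r.
h = r (ρ_m − ρ_c) / ρ_c = 6.01 km × (3340 − 2720) / 2720 = 1.37 km.

1.37 km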